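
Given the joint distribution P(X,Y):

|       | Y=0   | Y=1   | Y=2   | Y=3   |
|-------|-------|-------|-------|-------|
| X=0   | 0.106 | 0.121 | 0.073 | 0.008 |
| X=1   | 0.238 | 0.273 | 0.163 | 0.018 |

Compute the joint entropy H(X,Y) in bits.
2.5784 bits

H(X,Y) = -Σ_{x,y} P(x,y) log₂ P(x,y). Per-cell terms -P(x,y)·log₂P(x,y):
  X=0: 0.34321, 0.36868, 0.27565, 0.05573
  X=1: 0.49289, 0.51134, 0.42658, 0.10433
Sum of the 8 terms: H(X,Y) = 2.5784 bits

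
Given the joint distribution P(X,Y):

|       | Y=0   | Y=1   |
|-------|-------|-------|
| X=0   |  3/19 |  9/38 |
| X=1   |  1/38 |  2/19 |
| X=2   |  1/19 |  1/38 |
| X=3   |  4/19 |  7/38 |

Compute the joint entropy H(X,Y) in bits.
2.6771 bits

H(X,Y) = -Σ_{x,y} P(x,y) log₂ P(x,y). Per-cell terms -P(x,y)·log₂P(x,y):
  X=0: 0.42047, 0.49216
  X=1: 0.13810, 0.34189
  X=2: 0.22358, 0.13810
  X=3: 0.47325, 0.44958
Sum of the 8 terms: H(X,Y) = 2.6771 bits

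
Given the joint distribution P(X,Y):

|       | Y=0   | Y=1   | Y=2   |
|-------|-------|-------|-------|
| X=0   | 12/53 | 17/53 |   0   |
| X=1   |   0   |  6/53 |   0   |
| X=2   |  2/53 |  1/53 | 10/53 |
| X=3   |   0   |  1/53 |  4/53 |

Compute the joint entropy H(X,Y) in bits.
2.4971 bits

H(X,Y) = -Σ_{x,y} P(x,y) log₂ P(x,y). Per-cell terms -P(x,y)·log₂P(x,y):
  X=0: 0.485198, 0.526185, 0.000000
  X=1: 0.000000, 0.355807, 0.000000
  X=2: 0.178412, 0.108074, 0.453961
  X=3: 0.000000, 0.108074, 0.281352
  (cells with P = 0 contribute 0)
Sum of the 12 terms: H(X,Y) = 2.4971 bits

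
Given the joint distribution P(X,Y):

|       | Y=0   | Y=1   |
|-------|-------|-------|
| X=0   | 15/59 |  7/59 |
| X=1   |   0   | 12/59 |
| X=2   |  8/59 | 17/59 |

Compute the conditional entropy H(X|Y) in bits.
1.2779 bits

H(X|Y) = H(X,Y) - H(Y)

H(X,Y) = -Σ_{x,y} P(x,y) log₂ P(x,y). Per-cell terms -P(x,y)·log₂P(x,y):
  X=0: 0.50231, 0.36486
  X=1: 0.00000, 0.46732
  X=2: 0.39087, 0.51726
  (cells with P = 0 contribute 0)
Sum of the 6 terms: H(X,Y) = 2.2426 bits

Marginal of Y (column sums):
  P(Y=0) = 15/59 + 0 + 8/59 = 23/59
  P(Y=1) = 7/59 + 12/59 + 17/59 = 36/59
H(Y) = -[(23/59)·log₂(23/59) + (36/59)·log₂(36/59)]
  = 0.52981 + 0.43488 = 0.9647 bits

H(X|Y) = H(X,Y) - H(Y) = 2.2426 - 0.9647 = 1.2779 bits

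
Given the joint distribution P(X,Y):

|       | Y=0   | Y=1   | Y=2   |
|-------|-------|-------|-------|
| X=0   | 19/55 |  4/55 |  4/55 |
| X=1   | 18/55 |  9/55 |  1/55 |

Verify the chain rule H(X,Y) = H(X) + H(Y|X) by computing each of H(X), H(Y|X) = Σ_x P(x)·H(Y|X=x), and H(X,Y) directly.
H(X) = 0.9998 bits, H(Y|X) = 1.1398 bits, H(X,Y) = 2.1396 bits

Marginal of X (row sums):
  P(X=0) = 19/55 + 4/55 + 4/55 = 27/55
  P(X=1) = 18/55 + 9/55 + 1/55 = 28/55
H(X) = -[(27/55)·log₂(27/55) + (28/55)·log₂(28/55)]
  = 0.50390 + 0.49586 = 0.9998 bits

H(Y|X) = Σ_x P(x)·H(Y|X=x):
  X=0: P(X=0) = 27/55, P(Y|X=0) = (19/27, 4/27, 4/27) → H(Y|X=0) = 1.17301
  X=1: P(X=1) = 28/55, P(Y|X=1) = (9/14, 9/28, 1/28) → H(Y|X=1) = 1.10778
H(Y|X) = (27/55)·1.17301 + (28/55)·1.10778 = 1.1398 bits

H(X,Y) = -Σ_{x,y} P(x,y) log₂ P(x,y). Per-cell terms -P(x,y)·log₂P(x,y):
  X=0: 0.52973, 0.27501, 0.27501
  X=1: 0.52738, 0.42733, 0.10512
Sum of the 6 terms: H(X,Y) = 2.1396 bits

Chain rule check:
  H(X) + H(Y|X) = 0.9998 + 1.1398 = 2.1396 bits
  H(X,Y) = 2.1396 bits
✓ Chain rule verified.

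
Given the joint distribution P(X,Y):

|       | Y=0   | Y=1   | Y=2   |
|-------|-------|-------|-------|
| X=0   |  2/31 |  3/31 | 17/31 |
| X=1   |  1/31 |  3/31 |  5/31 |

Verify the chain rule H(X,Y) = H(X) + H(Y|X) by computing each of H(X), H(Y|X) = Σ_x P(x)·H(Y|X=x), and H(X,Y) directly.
H(X) = 0.8691 bits, H(Y|X) = 1.0978 bits, H(X,Y) = 1.9669 bits

Marginal of X (row sums):
  P(X=0) = 2/31 + 3/31 + 17/31 = 22/31
  P(X=1) = 1/31 + 3/31 + 5/31 = 9/31
H(X) = -[(22/31)·log₂(22/31) + (9/31)·log₂(9/31)]
  = 0.35112 + 0.51801 = 0.8691 bits

H(Y|X) = Σ_x P(x)·H(Y|X=x):
  X=0: P(X=0) = 22/31, P(Y|X=0) = (1/11, 3/22, 17/22) → H(Y|X=0) = 0.99390
  X=1: P(X=1) = 9/31, P(Y|X=1) = (1/9, 1/3, 5/9) → H(Y|X=1) = 1.35164
H(Y|X) = (22/31)·0.99390 + (9/31)·1.35164 = 1.0978 bits

H(X,Y) = -Σ_{x,y} P(x,y) log₂ P(x,y). Per-cell terms -P(x,y)·log₂P(x,y):
  X=0: 0.25511, 0.32605, 0.47531
  X=1: 0.15981, 0.32605, 0.42456
Sum of the 6 terms: H(X,Y) = 1.9669 bits

Chain rule check:
  H(X) + H(Y|X) = 0.8691 + 1.0978 = 1.9669 bits
  H(X,Y) = 1.9669 bits
✓ Chain rule verified.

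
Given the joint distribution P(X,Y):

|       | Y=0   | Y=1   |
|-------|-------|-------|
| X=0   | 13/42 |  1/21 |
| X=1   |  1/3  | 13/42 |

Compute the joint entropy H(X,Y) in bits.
1.7848 bits

H(X,Y) = -Σ_{x,y} P(x,y) log₂ P(x,y). Per-cell terms -P(x,y)·log₂P(x,y):
  X=0: 0.52368, 0.20916
  X=1: 0.52832, 0.52368
Sum of the 4 terms: H(X,Y) = 1.7848 bits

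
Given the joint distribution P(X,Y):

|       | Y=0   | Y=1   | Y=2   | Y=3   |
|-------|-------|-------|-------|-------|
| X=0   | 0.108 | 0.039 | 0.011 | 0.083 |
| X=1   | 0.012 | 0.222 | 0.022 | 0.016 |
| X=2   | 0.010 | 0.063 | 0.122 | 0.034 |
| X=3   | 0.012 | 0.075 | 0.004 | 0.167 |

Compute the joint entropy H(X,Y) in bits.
3.3479 bits

H(X,Y) = -Σ_{x,y} P(x,y) log₂ P(x,y). Per-cell terms -P(x,y)·log₂P(x,y):
  X=0: 0.34678, 0.18253, 0.07157, 0.29803
  X=1: 0.07657, 0.48204, 0.12114, 0.09545
  X=2: 0.06644, 0.25128, 0.37028, 0.16586
  X=3: 0.07657, 0.28027, 0.03186, 0.43121
Sum of the 16 terms: H(X,Y) = 3.3479 bits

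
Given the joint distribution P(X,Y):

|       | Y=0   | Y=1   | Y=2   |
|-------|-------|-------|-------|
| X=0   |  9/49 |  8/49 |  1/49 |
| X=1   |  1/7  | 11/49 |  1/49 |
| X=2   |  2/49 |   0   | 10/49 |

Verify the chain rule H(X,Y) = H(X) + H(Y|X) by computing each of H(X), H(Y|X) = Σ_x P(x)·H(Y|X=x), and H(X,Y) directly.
H(X) = 1.5578 bits, H(Y|X) = 1.0885 bits, H(X,Y) = 2.6463 bits

Marginal of X (row sums):
  P(X=0) = 9/49 + 8/49 + 1/49 = 18/49
  P(X=1) = 1/7 + 11/49 + 1/49 = 19/49
  P(X=2) = 2/49 + 0 + 10/49 = 12/49
H(X) = -[(18/49)·log₂(18/49) + (19/49)·log₂(19/49) + (12/49)·log₂(12/49)]
  = 0.53074 + 0.52998 + 0.49708 = 1.5578 bits

H(Y|X) = Σ_x P(x)·H(Y|X=x):
  X=0: P(X=0) = 18/49, P(Y|X=0) = (1/2, 4/9, 1/18) → H(Y|X=0) = 1.25163
  X=1: P(X=1) = 19/49, P(Y|X=1) = (7/19, 11/19, 1/19) → H(Y|X=1) = 1.21081
  X=2: P(X=2) = 12/49, P(Y|X=2) = (1/6, 0, 5/6) → H(Y|X=2) = 0.65002
H(Y|X) = (18/49)·1.25163 + (19/49)·1.21081 + (12/49)·0.65002 = 1.0885 bits

H(X,Y) = -Σ_{x,y} P(x,y) log₂ P(x,y). Per-cell terms -P(x,y)·log₂P(x,y):
  X=0: 0.44904, 0.42689, 0.11459
  X=1: 0.40105, 0.48384, 0.11459
  X=2: 0.18836, 0.00000, 0.46791
  (cells with P = 0 contribute 0)
Sum of the 9 terms: H(X,Y) = 2.6463 bits

Chain rule check:
  H(X) + H(Y|X) = 1.5578 + 1.0885 = 2.6463 bits
  H(X,Y) = 2.6463 bits
✓ Chain rule verified.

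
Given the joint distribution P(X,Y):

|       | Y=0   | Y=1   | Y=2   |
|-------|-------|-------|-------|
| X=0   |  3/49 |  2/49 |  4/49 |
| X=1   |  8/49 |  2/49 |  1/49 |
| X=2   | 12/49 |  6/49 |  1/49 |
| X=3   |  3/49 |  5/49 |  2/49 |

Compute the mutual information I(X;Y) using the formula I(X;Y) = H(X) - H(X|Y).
0.1519 bits

I(X;Y) = H(X) - H(X|Y)

Marginal of X (row sums):
  P(X=0) = 3/49 + 2/49 + 4/49 = 9/49
  P(X=1) = 8/49 + 2/49 + 1/49 = 11/49
  P(X=2) = 12/49 + 6/49 + 1/49 = 19/49
  P(X=3) = 3/49 + 5/49 + 2/49 = 10/49
H(X) = -[(9/49)·log₂(9/49) + (11/49)·log₂(11/49) + (19/49)·log₂(19/49) + (10/49)·log₂(10/49)]
  = 0.44904 + 0.48384 + 0.52998 + 0.46791 = 1.9308 bits

Marginal of Y (column sums):
  P(Y=0) = 3/49 + 8/49 + 12/49 + 3/49 = 26/49
  P(Y=1) = 2/49 + 2/49 + 6/49 + 5/49 = 15/49
  P(Y=2) = 4/49 + 1/49 + 1/49 + 2/49 = 8/49
H(X|Y) = Σ_y P(y)·H(X|Y=y):
  Y=0: P(Y=0) = 26/49, P(X|Y=0) = (3/26, 4/13, 6/13, 3/26) → H(X|Y=0) = 1.75700
  Y=1: P(Y=1) = 15/49, P(X|Y=1) = (2/15, 2/15, 2/5, 1/3) → H(X|Y=1) = 1.83226
  Y=2: P(Y=2) = 8/49, P(X|Y=2) = (1/2, 1/8, 1/8, 1/4) → H(X|Y=2) = 1.75000
H(X|Y) = (26/49)·1.75700 + (15/49)·1.83226 + (8/49)·1.75000 = 1.7789 bits

I(X;Y) = H(X) - H(X|Y) = 1.9308 - 1.7789 = 0.1519 bits

Cross-check via I(X;Y) = H(X) + H(Y) - H(X,Y): computing H(Y) from the column sums and H(X,Y) from the 12 cells in the same way gives H(Y) = 1.4348 bits and H(X,Y) = 3.2137 bits, so
I(X;Y) = 1.9308 + 1.4348 - 3.2137 = 0.1519 bits ✓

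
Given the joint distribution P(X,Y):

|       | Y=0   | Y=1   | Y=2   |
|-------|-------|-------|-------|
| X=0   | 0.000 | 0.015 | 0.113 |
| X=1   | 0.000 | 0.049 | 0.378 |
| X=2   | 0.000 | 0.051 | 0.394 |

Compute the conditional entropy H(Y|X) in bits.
0.5148 bits

H(Y|X) = H(X,Y) - H(X)

H(X,Y) = -Σ_{x,y} P(x,y) log₂ P(x,y). Per-cell terms -P(x,y)·log₂P(x,y):
  X=0: 0.000000, 0.090883, 0.355453
  X=1: 0.000000, 0.213203, 0.530539
  X=2: 0.000000, 0.218961, 0.529431
  (cells with P = 0 contribute 0)
Sum of the 9 terms: H(X,Y) = 1.93847 bits

Marginal of X (row sums):
  P(X=0) = 0.000 + 0.015 + 0.113 = 0.128
  P(X=1) = 0.000 + 0.049 + 0.378 = 0.427
  P(X=2) = 0.000 + 0.051 + 0.394 = 0.445
H(X) = -[0.128·log₂(0.128) + 0.427·log₂(0.427) + 0.445·log₂(0.445)]
  = 0.379620 + 0.524224 + 0.519815 = 1.42366 bits

H(Y|X) = H(X,Y) - H(X) = 1.93847 - 1.42366 = 0.5148 bits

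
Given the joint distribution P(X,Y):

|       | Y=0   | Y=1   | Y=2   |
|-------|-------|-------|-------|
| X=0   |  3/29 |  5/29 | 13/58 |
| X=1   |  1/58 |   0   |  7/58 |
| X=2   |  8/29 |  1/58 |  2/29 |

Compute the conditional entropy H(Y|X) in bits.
1.1833 bits

H(Y|X) = H(X,Y) - H(X)

H(X,Y) = -Σ_{x,y} P(x,y) log₂ P(x,y). Per-cell terms -P(x,y)·log₂P(x,y):
  X=0: 0.33859, 0.43725, 0.48359
  X=1: 0.10100, 0.00000, 0.36818
  X=2: 0.51255, 0.10100, 0.26607
  (cells with P = 0 contribute 0)
Sum of the 9 terms: H(X,Y) = 2.6082 bits

Marginal of X (row sums):
  P(X=0) = 3/29 + 5/29 + 13/58 = 1/2
  P(X=1) = 1/58 + 0 + 7/58 = 4/29
  P(X=2) = 8/29 + 1/58 + 2/29 = 21/58
H(X) = -[(1/2)·log₂(1/2) + (4/29)·log₂(4/29) + (21/58)·log₂(21/58)]
  = 0.50000 + 0.39420 + 0.53067 = 1.4249 bits

H(Y|X) = H(X,Y) - H(X) = 2.6082 - 1.4249 = 1.1833 bits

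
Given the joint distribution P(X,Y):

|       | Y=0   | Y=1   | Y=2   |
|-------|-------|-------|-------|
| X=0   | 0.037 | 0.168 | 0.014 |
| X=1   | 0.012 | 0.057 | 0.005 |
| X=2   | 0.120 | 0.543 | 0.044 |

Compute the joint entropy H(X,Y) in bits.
2.0886 bits

H(X,Y) = -Σ_{x,y} P(x,y) log₂ P(x,y). Per-cell terms -P(x,y)·log₂P(x,y):
  X=0: 0.17598, 0.43234, 0.08622
  X=1: 0.07657, 0.23557, 0.03822
  X=2: 0.36707, 0.47837, 0.19828
Sum of the 9 terms: H(X,Y) = 2.0886 bits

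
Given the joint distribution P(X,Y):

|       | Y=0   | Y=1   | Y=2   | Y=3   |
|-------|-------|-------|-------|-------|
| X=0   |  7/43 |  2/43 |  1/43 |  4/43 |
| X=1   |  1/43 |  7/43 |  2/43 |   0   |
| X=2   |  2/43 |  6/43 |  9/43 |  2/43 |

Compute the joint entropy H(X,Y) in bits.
3.1160 bits

H(X,Y) = -Σ_{x,y} P(x,y) log₂ P(x,y). Per-cell terms -P(x,y)·log₂P(x,y):
  X=0: 0.42633, 0.20587, 0.12619, 0.31872
  X=1: 0.12619, 0.42633, 0.20587, 0.00000
  X=2: 0.20587, 0.39646, 0.47226, 0.20587
  (cells with P = 0 contribute 0)
Sum of the 12 terms: H(X,Y) = 3.1160 bits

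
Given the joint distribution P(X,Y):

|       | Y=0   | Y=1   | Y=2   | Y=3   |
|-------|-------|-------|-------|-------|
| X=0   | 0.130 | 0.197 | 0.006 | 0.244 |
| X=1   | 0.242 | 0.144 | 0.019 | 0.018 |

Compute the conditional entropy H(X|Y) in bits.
0.7968 bits

H(X|Y) = H(X,Y) - H(Y)

H(X,Y) = -Σ_{x,y} P(x,y) log₂ P(x,y). Per-cell terms -P(x,y)·log₂P(x,y):
  X=0: 0.3826, 0.4617, 0.0443, 0.4966
  X=1: 0.4954, 0.4026, 0.1086, 0.1043
Sum of the 8 terms: H(X,Y) = 2.4961 bits

Marginal of Y (column sums):
  P(Y=0) = 0.130 + 0.242 = 0.372
  P(Y=1) = 0.197 + 0.144 = 0.341
  P(Y=2) = 0.006 + 0.019 = 0.025
  P(Y=3) = 0.244 + 0.018 = 0.262
H(Y) = -[0.372·log₂(0.372) + 0.341·log₂(0.341) + 0.025·log₂(0.025) + 0.262·log₂(0.262)]
  = 0.5307 + 0.5293 + 0.1330 + 0.5063 = 1.6993 bits

H(X|Y) = H(X,Y) - H(Y) = 2.4961 - 1.6993 = 0.7968 bits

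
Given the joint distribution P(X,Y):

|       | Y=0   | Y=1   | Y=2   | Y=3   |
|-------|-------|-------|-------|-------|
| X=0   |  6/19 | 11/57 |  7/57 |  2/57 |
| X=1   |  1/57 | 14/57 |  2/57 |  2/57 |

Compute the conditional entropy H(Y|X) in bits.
1.5450 bits

H(Y|X) = H(X,Y) - H(X)

H(X,Y) = -Σ_{x,y} P(x,y) log₂ P(x,y). Per-cell terms -P(x,y)·log₂P(x,y):
  X=0: 0.5251, 0.4580, 0.3716, 0.1696
  X=1: 0.1023, 0.4975, 0.1696, 0.1696
Sum of the 8 terms: H(X,Y) = 2.4633 bits

Marginal of X (row sums):
  P(X=0) = 6/19 + 11/57 + 7/57 + 2/57 = 2/3
  P(X=1) = 1/57 + 14/57 + 2/57 + 2/57 = 1/3
H(X) = -[(2/3)·log₂(2/3) + (1/3)·log₂(1/3)]
  = 0.3900 + 0.5283 = 0.9183 bits

H(Y|X) = H(X,Y) - H(X) = 2.4633 - 0.9183 = 1.5450 bits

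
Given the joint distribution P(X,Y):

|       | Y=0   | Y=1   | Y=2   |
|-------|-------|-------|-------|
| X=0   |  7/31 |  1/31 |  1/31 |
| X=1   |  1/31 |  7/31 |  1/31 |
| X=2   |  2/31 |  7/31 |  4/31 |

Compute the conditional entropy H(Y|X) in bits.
1.1681 bits

H(Y|X) = H(X,Y) - H(X)

H(X,Y) = -Σ_{x,y} P(x,y) log₂ P(x,y). Per-cell terms -P(x,y)·log₂P(x,y):
  X=0: 0.4848, 0.1598, 0.1598
  X=1: 0.1598, 0.4848, 0.1598
  X=2: 0.2551, 0.4848, 0.3812
Sum of the 9 terms: H(X,Y) = 2.7299 bits

Marginal of X (row sums):
  P(X=0) = 7/31 + 1/31 + 1/31 = 9/31
  P(X=1) = 1/31 + 7/31 + 1/31 = 9/31
  P(X=2) = 2/31 + 7/31 + 4/31 = 13/31
H(X) = -[(9/31)·log₂(9/31) + (9/31)·log₂(9/31) + (13/31)·log₂(13/31)]
  = 0.5180 + 0.5180 + 0.5258 = 1.5618 bits

H(Y|X) = H(X,Y) - H(X) = 2.7299 - 1.5618 = 1.1681 bits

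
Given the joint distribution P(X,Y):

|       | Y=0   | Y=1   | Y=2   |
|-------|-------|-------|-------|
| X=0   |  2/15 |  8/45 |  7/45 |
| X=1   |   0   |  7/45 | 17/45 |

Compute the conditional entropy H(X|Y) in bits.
0.7967 bits

H(X|Y) = H(X,Y) - H(Y)

H(X,Y) = -Σ_{x,y} P(x,y) log₂ P(x,y). Per-cell terms -P(x,y)·log₂P(x,y):
  X=0: 0.3876, 0.4430, 0.4176
  X=1: 0.0000, 0.4176, 0.5305
  (cells with P = 0 contribute 0)
Sum of the 6 terms: H(X,Y) = 2.1963 bits

Marginal of Y (column sums):
  P(Y=0) = 2/15 + 0 = 2/15
  P(Y=1) = 8/45 + 7/45 = 1/3
  P(Y=2) = 7/45 + 17/45 = 8/15
H(Y) = -[(2/15)·log₂(2/15) + (1/3)·log₂(1/3) + (8/15)·log₂(8/15)]
  = 0.3876 + 0.5283 + 0.4837 = 1.3996 bits

H(X|Y) = H(X,Y) - H(Y) = 2.1963 - 1.3996 = 0.7967 bits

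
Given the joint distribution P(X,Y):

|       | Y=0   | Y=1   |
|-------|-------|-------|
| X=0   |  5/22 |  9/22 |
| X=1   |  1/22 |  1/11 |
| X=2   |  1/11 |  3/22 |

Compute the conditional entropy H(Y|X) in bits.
0.9443 bits

H(Y|X) = H(X,Y) - H(X)

H(X,Y) = -Σ_{x,y} P(x,y) log₂ P(x,y). Per-cell terms -P(x,y)·log₂P(x,y):
  X=0: 0.48580, 0.52753
  X=1: 0.20270, 0.31449
  X=2: 0.31449, 0.39197
Sum of the 6 terms: H(X,Y) = 2.2370 bits

Marginal of X (row sums):
  P(X=0) = 5/22 + 9/22 = 7/11
  P(X=1) = 1/22 + 1/11 = 3/22
  P(X=2) = 1/11 + 3/22 = 5/22
H(X) = -[(7/11)·log₂(7/11) + (3/22)·log₂(3/22) + (5/22)·log₂(5/22)]
  = 0.41496 + 0.39197 + 0.48580 = 1.2927 bits

H(Y|X) = H(X,Y) - H(X) = 2.2370 - 1.2927 = 0.9443 bits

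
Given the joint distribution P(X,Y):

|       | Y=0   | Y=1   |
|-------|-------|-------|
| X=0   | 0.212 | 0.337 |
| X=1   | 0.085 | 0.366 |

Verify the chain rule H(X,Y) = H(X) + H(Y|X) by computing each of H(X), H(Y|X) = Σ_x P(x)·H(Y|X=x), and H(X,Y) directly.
H(X) = 0.9931 bits, H(Y|X) = 0.8432 bits, H(X,Y) = 1.8363 bits

Marginal of X (row sums):
  P(X=0) = 0.212 + 0.337 = 0.549
  P(X=1) = 0.085 + 0.366 = 0.451
H(X) = -[0.549·log₂(0.549) + 0.451·log₂(0.451)]
  = 0.47495 + 0.51811 = 0.9931 bits

H(Y|X) = Σ_x P(x)·H(Y|X=x):
  X=0: P(X=0) = 0.549, P(Y|X=0) = (212/549, 337/549) → H(Y|X=0) = 0.96227
  X=1: P(X=1) = 0.451, P(Y|X=1) = (85/451, 366/451) → H(Y|X=1) = 0.69826
H(Y|X) = 0.549·0.96227 + 0.451·0.69826 = 0.8432 bits

H(X,Y) = -Σ_{x,y} P(x,y) log₂ P(x,y). Per-cell terms -P(x,y)·log₂P(x,y):
  X=0: 0.47443, 0.52881
  X=1: 0.30229, 0.53073
Sum of the 4 terms: H(X,Y) = 1.8363 bits

Chain rule check:
  H(X) + H(Y|X) = 0.9931 + 0.8432 = 1.8363 bits
  H(X,Y) = 1.8363 bits
✓ Chain rule verified.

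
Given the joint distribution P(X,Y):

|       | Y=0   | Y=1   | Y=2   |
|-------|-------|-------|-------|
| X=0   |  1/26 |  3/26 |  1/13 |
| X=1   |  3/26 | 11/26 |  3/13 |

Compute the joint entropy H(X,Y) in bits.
2.1976 bits

H(X,Y) = -Σ_{x,y} P(x,y) log₂ P(x,y). Per-cell terms -P(x,y)·log₂P(x,y):
  X=0: 0.1808, 0.3595, 0.2846
  X=1: 0.3595, 0.5250, 0.4882
Sum of the 6 terms: H(X,Y) = 2.1976 bits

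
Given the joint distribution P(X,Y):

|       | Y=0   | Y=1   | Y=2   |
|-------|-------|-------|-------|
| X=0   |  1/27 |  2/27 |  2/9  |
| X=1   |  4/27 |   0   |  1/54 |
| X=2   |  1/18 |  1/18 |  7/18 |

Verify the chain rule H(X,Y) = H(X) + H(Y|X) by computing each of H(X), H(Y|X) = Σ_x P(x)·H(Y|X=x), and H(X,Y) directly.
H(X) = 1.4591 bits, H(Y|X) = 0.9852 bits, H(X,Y) = 2.4444 bits

Marginal of X (row sums):
  P(X=0) = 1/27 + 2/27 + 2/9 = 1/3
  P(X=1) = 4/27 + 0 + 1/54 = 1/6
  P(X=2) = 1/18 + 1/18 + 7/18 = 1/2
H(X) = -[(1/3)·log₂(1/3) + (1/6)·log₂(1/6) + (1/2)·log₂(1/2)]
  = 0.5283 + 0.4308 + 0.5000 = 1.4591 bits

H(Y|X) = Σ_x P(x)·H(Y|X=x):
  X=0: P(X=0) = 1/3, P(Y|X=0) = (1/9, 2/9, 2/3) → H(Y|X=0) = 1.2244
  X=1: P(X=1) = 1/6, P(Y|X=1) = (8/9, 0, 1/9) → H(Y|X=1) = 0.5033
  X=2: P(X=2) = 1/2, P(Y|X=2) = (1/9, 1/9, 7/9) → H(Y|X=2) = 0.9864
H(Y|X) = (1/3)·1.2244 + (1/6)·0.5033 + (1/2)·0.9864 = 0.9852 bits

H(X,Y) = -Σ_{x,y} P(x,y) log₂ P(x,y). Per-cell terms -P(x,y)·log₂P(x,y):
  X=0: 0.1761, 0.2781, 0.4822
  X=1: 0.4081, 0.0000, 0.1066
  X=2: 0.2317, 0.2317, 0.5299
  (cells with P = 0 contribute 0)
Sum of the 9 terms: H(X,Y) = 2.4444 bits

Chain rule check:
  H(X) + H(Y|X) = 1.4591 + 0.9852 = 2.4443 bits
  H(X,Y) = 2.4444 bits
✓ Chain rule verified (Δ = 0.0001 is 4-dp rounding noise: each of the three values was rounded independently).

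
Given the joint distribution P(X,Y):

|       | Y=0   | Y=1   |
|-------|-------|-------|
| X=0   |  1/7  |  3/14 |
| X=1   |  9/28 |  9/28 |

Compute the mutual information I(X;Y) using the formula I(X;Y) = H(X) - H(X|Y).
0.0067 bits

I(X;Y) = H(X) - H(X|Y)

Marginal of X (row sums):
  P(X=0) = 1/7 + 3/14 = 5/14
  P(X=1) = 9/28 + 9/28 = 9/14
H(X) = -[(5/14)·log₂(5/14) + (9/14)·log₂(9/14)]
  = 0.5305 + 0.4098 = 0.9403 bits

Marginal of Y (column sums):
  P(Y=0) = 1/7 + 9/28 = 13/28
  P(Y=1) = 3/14 + 9/28 = 15/28
H(X|Y) = Σ_y P(y)·H(X|Y=y):
  Y=0: P(Y=0) = 13/28, P(X|Y=0) = (4/13, 9/13) → H(X|Y=0) = 0.8905
  Y=1: P(Y=1) = 15/28, P(X|Y=1) = (2/5, 3/5) → H(X|Y=1) = 0.9710
H(X|Y) = (13/28)·0.8905 + (15/28)·0.9710 = 0.9336 bits

I(X;Y) = H(X) - H(X|Y) = 0.9403 - 0.9336 = 0.0067 bits

Cross-check via I(X;Y) = H(X) + H(Y) - H(X,Y): computing H(Y) from the column sums and H(X,Y) from the 4 cells in the same way gives H(Y) = 0.9963 bits and H(X,Y) = 1.9299 bits, so
I(X;Y) = 0.9403 + 0.9963 - 1.9299 = 0.0067 bits ✓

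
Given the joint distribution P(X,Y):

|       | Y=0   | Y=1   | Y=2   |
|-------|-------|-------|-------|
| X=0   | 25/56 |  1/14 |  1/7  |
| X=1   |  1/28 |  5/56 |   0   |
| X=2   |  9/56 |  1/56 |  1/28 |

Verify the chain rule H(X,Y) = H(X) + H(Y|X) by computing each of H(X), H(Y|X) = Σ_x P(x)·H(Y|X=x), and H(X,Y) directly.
H(X) = 1.2463 bits, H(Y|X) = 1.1283 bits, H(X,Y) = 2.3746 bits

Marginal of X (row sums):
  P(X=0) = 25/56 + 1/14 + 1/7 = 37/56
  P(X=1) = 1/28 + 5/56 + 0 = 1/8
  P(X=2) = 9/56 + 1/56 + 1/28 = 3/14
H(X) = -[(37/56)·log₂(37/56) + (1/8)·log₂(1/8) + (3/14)·log₂(3/14)]
  = 0.39504 + 0.37500 + 0.47623 = 1.2463 bits

H(Y|X) = Σ_x P(x)·H(Y|X=x):
  X=0: P(X=0) = 37/56, P(Y|X=0) = (25/37, 4/37, 8/37) → H(Y|X=0) = 1.20685
  X=1: P(X=1) = 1/8, P(Y|X=1) = (2/7, 5/7, 0) → H(Y|X=1) = 0.86312
  X=2: P(X=2) = 3/14, P(Y|X=2) = (3/4, 1/12, 1/6) → H(Y|X=2) = 1.04085
H(Y|X) = (37/56)·1.20685 + (1/8)·0.86312 + (3/14)·1.04085 = 1.1283 bits

H(X,Y) = -Σ_{x,y} P(x,y) log₂ P(x,y). Per-cell terms -P(x,y)·log₂P(x,y):
  X=0: 0.51942, 0.27195, 0.40105
  X=1: 0.17169, 0.31120, 0.00000
  X=2: 0.42387, 0.10370, 0.17169
  (cells with P = 0 contribute 0)
Sum of the 9 terms: H(X,Y) = 2.3746 bits

Chain rule check:
  H(X) + H(Y|X) = 1.2463 + 1.1283 = 2.3746 bits
  H(X,Y) = 2.3746 bits
✓ Chain rule verified.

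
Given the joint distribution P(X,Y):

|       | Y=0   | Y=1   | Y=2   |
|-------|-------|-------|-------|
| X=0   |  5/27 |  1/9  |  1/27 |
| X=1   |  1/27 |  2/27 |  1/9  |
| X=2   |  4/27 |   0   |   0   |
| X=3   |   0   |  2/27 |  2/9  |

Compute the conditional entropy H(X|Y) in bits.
1.3874 bits

H(X|Y) = H(X,Y) - H(Y)

H(X,Y) = -Σ_{x,y} P(x,y) log₂ P(x,y). Per-cell terms -P(x,y)·log₂P(x,y):
  X=0: 0.45055, 0.35221, 0.17611
  X=1: 0.17611, 0.27814, 0.35221
  X=2: 0.40813, 0.00000, 0.00000
  X=3: 0.00000, 0.27814, 0.48221
  (cells with P = 0 contribute 0)
Sum of the 12 terms: H(X,Y) = 2.9538 bits

Marginal of Y (column sums):
  P(Y=0) = 5/27 + 1/27 + 4/27 + 0 = 10/27
  P(Y=1) = 1/9 + 2/27 + 0 + 2/27 = 7/27
  P(Y=2) = 1/27 + 1/9 + 0 + 2/9 = 10/27
H(Y) = -[(10/27)·log₂(10/27) + (7/27)·log₂(7/27) + (10/27)·log₂(10/27)]
  = 0.53073 + 0.50492 + 0.53073 = 1.5664 bits

H(X|Y) = H(X,Y) - H(Y) = 2.9538 - 1.5664 = 1.3874 bits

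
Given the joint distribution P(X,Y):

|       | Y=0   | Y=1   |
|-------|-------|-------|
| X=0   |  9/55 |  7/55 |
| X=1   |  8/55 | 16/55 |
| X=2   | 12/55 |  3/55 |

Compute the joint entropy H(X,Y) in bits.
2.4367 bits

H(X,Y) = -Σ_{x,y} P(x,y) log₂ P(x,y). Per-cell terms -P(x,y)·log₂P(x,y):
  X=0: 0.4273, 0.3785
  X=1: 0.4046, 0.5182
  X=2: 0.4792, 0.2289
Sum of the 6 terms: H(X,Y) = 2.4367 bits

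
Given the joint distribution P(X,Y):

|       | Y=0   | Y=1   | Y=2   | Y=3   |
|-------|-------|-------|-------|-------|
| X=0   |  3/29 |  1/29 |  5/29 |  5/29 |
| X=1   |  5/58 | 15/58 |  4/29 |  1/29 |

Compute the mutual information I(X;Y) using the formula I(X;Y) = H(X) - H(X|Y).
0.2154 bits

I(X;Y) = H(X) - H(X|Y)

Marginal of X (row sums):
  P(X=0) = 3/29 + 1/29 + 5/29 + 5/29 = 14/29
  P(X=1) = 5/58 + 15/58 + 4/29 + 1/29 = 15/29
H(X) = -[(14/29)·log₂(14/29) + (15/29)·log₂(15/29)]
  = 0.50720 + 0.49194 = 0.99914 bits

Marginal of Y (column sums):
  P(Y=0) = 3/29 + 5/58 = 11/58
  P(Y=1) = 1/29 + 15/58 = 17/58
  P(Y=2) = 5/29 + 4/29 = 9/29
  P(Y=3) = 5/29 + 1/29 = 6/29
H(X|Y) = Σ_y P(y)·H(X|Y=y):
  Y=0: P(Y=0) = 11/58, P(X|Y=0) = (6/11, 5/11) → H(X|Y=0) = 0.99403
  Y=1: P(Y=1) = 17/58, P(X|Y=1) = (2/17, 15/17) → H(X|Y=1) = 0.52256
  Y=2: P(Y=2) = 9/29, P(X|Y=2) = (5/9, 4/9) → H(X|Y=2) = 0.99108
  Y=3: P(Y=3) = 6/29, P(X|Y=3) = (5/6, 1/6) → H(X|Y=3) = 0.65002
H(X|Y) = (11/58)·0.99403 + (17/58)·0.52256 + (9/29)·0.99108 + (6/29)·0.65002 = 0.78375 bits

I(X;Y) = H(X) - H(X|Y) = 0.99914 - 0.78375 = 0.2154 bits

Cross-check via I(X;Y) = H(X) + H(Y) - H(X,Y): computing H(Y) from the column sums and H(X,Y) from the 8 cells in the same way gives H(Y) = 1.96800 bits and H(X,Y) = 2.75175 bits, so
I(X;Y) = 0.99914 + 1.96800 - 2.75175 = 0.2154 bits ✓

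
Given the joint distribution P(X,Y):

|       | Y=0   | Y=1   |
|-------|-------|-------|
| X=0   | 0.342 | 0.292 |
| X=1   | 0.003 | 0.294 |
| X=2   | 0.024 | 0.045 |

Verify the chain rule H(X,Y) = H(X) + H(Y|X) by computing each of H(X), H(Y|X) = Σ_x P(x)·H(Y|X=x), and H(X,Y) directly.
H(X) = 1.2032 bits, H(Y|X) = 0.7197 bits, H(X,Y) = 1.9228 bits

Marginal of X (row sums):
  P(X=0) = 0.342 + 0.292 = 0.634
  P(X=1) = 0.003 + 0.294 = 0.297
  P(X=2) = 0.024 + 0.045 = 0.069
H(X) = -[0.634·log₂(0.634) + 0.297·log₂(0.297) + 0.069·log₂(0.069)]
  = 0.41682 + 0.52019 + 0.26615 = 1.2032 bits

H(Y|X) = Σ_x P(x)·H(Y|X=x):
  X=0: P(X=0) = 0.634, P(Y|X=0) = (171/317, 146/317) → H(Y|X=0) = 0.99551
  X=1: P(X=1) = 0.297, P(Y|X=1) = (1/99, 98/99) → H(Y|X=1) = 0.08146
  X=2: P(X=2) = 0.069, P(Y|X=2) = (8/23, 15/23) → H(Y|X=2) = 0.93211
H(Y|X) = 0.634·0.99551 + 0.297·0.08146 + 0.069·0.93211 = 0.7197 bits

H(X,Y) = -Σ_{x,y} P(x,y) log₂ P(x,y). Per-cell terms -P(x,y)·log₂P(x,y):
  X=0: 0.52939, 0.51858
  X=1: 0.02514, 0.51924
  X=2: 0.12914, 0.20133
Sum of the 6 terms: H(X,Y) = 1.9228 bits

Chain rule check:
  H(X) + H(Y|X) = 1.2032 + 0.7197 = 1.9229 bits
  H(X,Y) = 1.9228 bits
✓ Chain rule verified (Δ = 0.0001 is 4-dp rounding noise: each of the three values was rounded independently).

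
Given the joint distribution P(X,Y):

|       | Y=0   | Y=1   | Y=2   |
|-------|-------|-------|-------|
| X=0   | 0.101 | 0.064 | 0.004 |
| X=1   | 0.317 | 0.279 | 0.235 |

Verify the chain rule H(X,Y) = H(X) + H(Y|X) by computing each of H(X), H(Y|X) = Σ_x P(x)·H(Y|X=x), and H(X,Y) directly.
H(X) = 0.6554 bits, H(Y|X) = 1.4945 bits, H(X,Y) = 2.1500 bits

Marginal of X (row sums):
  P(X=0) = 0.101 + 0.064 + 0.004 = 0.169
  P(X=1) = 0.317 + 0.279 + 0.235 = 0.831
H(X) = -[0.169·log₂(0.169) + 0.831·log₂(0.831)]
  = 0.4335 + 0.2219 = 0.6554 bits

H(Y|X) = Σ_x P(x)·H(Y|X=x):
  X=0: P(X=0) = 0.169, P(Y|X=0) = (101/169, 64/169, 4/169) → H(Y|X=0) = 1.1022
  X=1: P(X=1) = 0.831, P(Y|X=1) = (317/831, 93/277, 235/831) → H(Y|X=1) = 1.5743
H(Y|X) = 0.169·1.1022 + 0.831·1.5743 = 1.4945 bits

H(X,Y) = -Σ_{x,y} P(x,y) log₂ P(x,y). Per-cell terms -P(x,y)·log₂P(x,y):
  X=0: 0.3341, 0.2538, 0.0319
  X=1: 0.5254, 0.5138, 0.4910
Sum of the 6 terms: H(X,Y) = 2.1500 bits

Chain rule check:
  H(X) + H(Y|X) = 0.6554 + 1.4945 = 2.1499 bits
  H(X,Y) = 2.1500 bits
✓ Chain rule verified (Δ = 0.0001 is 4-dp rounding noise: each of the three values was rounded independently).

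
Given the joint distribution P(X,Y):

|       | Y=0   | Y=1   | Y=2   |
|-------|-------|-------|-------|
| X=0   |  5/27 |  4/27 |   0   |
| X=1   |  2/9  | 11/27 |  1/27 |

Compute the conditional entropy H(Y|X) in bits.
1.1265 bits

H(Y|X) = H(X,Y) - H(X)

H(X,Y) = -Σ_{x,y} P(x,y) log₂ P(x,y). Per-cell terms -P(x,y)·log₂P(x,y):
  X=0: 0.45055, 0.40813, 0.00000
  X=1: 0.48221, 0.52778, 0.17611
  (cells with P = 0 contribute 0)
Sum of the 6 terms: H(X,Y) = 2.0448 bits

Marginal of X (row sums):
  P(X=0) = 5/27 + 4/27 + 0 = 1/3
  P(X=1) = 2/9 + 11/27 + 1/27 = 2/3
H(X) = -[(1/3)·log₂(1/3) + (2/3)·log₂(2/3)]
  = 0.52832 + 0.38998 = 0.9183 bits

H(Y|X) = H(X,Y) - H(X) = 2.0448 - 0.9183 = 1.1265 bits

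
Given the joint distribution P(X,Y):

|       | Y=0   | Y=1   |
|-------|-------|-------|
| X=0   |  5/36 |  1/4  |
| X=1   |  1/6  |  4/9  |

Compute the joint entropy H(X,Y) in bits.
1.8463 bits

H(X,Y) = -Σ_{x,y} P(x,y) log₂ P(x,y). Per-cell terms -P(x,y)·log₂P(x,y):
  X=0: 0.395555, 0.500000
  X=1: 0.430827, 0.519967
Sum of the 4 terms: H(X,Y) = 1.8463 bits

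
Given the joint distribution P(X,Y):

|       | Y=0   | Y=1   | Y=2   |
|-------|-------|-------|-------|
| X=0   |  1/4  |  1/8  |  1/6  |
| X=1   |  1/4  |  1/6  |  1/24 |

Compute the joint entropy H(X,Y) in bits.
2.4277 bits

H(X,Y) = -Σ_{x,y} P(x,y) log₂ P(x,y). Per-cell terms -P(x,y)·log₂P(x,y):
  X=0: 0.50000, 0.37500, 0.43083
  X=1: 0.50000, 0.43083, 0.19104
Sum of the 6 terms: H(X,Y) = 2.4277 bits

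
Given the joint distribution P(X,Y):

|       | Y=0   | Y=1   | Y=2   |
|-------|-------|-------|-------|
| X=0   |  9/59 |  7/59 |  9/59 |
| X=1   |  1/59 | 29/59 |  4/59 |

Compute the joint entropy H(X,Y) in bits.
2.0591 bits

H(X,Y) = -Σ_{x,y} P(x,y) log₂ P(x,y). Per-cell terms -P(x,y)·log₂P(x,y):
  X=0: 0.413804, 0.364865, 0.413804
  X=1: 0.099706, 0.503647, 0.263230
Sum of the 6 terms: H(X,Y) = 2.0591 bits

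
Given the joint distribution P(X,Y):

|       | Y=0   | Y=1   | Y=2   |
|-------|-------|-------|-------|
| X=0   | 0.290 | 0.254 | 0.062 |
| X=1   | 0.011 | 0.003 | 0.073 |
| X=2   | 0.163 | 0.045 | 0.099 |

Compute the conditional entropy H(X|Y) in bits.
1.0734 bits

H(X|Y) = H(X,Y) - H(Y)

H(X,Y) = -Σ_{x,y} P(x,y) log₂ P(x,y). Per-cell terms -P(x,y)·log₂P(x,y):
  X=0: 0.51790, 0.50218, 0.24872
  X=1: 0.07157, 0.02514, 0.27565
  X=2: 0.42658, 0.20133, 0.33031
Sum of the 9 terms: H(X,Y) = 2.5994 bits

Marginal of Y (column sums):
  P(Y=0) = 0.290 + 0.011 + 0.163 = 0.464
  P(Y=1) = 0.254 + 0.003 + 0.045 = 0.302
  P(Y=2) = 0.062 + 0.073 + 0.099 = 0.234
H(Y) = -[0.464·log₂(0.464) + 0.302·log₂(0.302) + 0.234·log₂(0.234)]
  = 0.51402 + 0.52167 + 0.49033 = 1.5260 bits

H(X|Y) = H(X,Y) - H(Y) = 2.5994 - 1.5260 = 1.0734 bits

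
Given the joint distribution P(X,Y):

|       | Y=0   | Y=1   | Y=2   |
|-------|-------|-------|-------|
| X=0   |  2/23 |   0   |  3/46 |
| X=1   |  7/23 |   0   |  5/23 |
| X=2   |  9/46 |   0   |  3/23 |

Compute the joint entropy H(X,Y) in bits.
2.4080 bits

H(X,Y) = -Σ_{x,y} P(x,y) log₂ P(x,y). Per-cell terms -P(x,y)·log₂P(x,y):
  X=0: 0.3064, 0.0000, 0.2569
  X=1: 0.5223, 0.0000, 0.4786
  X=2: 0.4605, 0.0000, 0.3833
  (cells with P = 0 contribute 0)
Sum of the 9 terms: H(X,Y) = 2.4080 bits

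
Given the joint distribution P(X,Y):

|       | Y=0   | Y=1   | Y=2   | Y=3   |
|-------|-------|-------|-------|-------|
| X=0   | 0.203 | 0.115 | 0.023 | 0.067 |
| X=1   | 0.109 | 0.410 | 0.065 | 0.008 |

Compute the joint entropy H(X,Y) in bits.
2.4002 bits

H(X,Y) = -Σ_{x,y} P(x,y) log₂ P(x,y). Per-cell terms -P(x,y)·log₂P(x,y):
  X=0: 0.4670, 0.3588, 0.1252, 0.2613
  X=1: 0.3485, 0.5274, 0.2563, 0.0557
Sum of the 8 terms: H(X,Y) = 2.4002 bits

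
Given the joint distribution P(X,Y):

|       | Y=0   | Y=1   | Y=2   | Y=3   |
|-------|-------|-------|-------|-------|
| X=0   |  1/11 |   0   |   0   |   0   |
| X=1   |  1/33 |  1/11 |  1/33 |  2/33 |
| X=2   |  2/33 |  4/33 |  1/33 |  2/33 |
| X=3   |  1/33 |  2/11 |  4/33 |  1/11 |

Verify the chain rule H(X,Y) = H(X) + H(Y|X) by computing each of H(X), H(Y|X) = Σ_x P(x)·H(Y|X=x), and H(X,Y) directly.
H(X) = 1.8250 bits, H(Y|X) = 1.6504 bits, H(X,Y) = 3.4755 bits

Marginal of X (row sums):
  P(X=0) = 1/11 + 0 + 0 + 0 = 1/11
  P(X=1) = 1/33 + 1/11 + 1/33 + 2/33 = 7/33
  P(X=2) = 2/33 + 4/33 + 1/33 + 2/33 = 3/11
  P(X=3) = 1/33 + 2/11 + 4/33 + 1/11 = 14/33
H(X) = -[(1/11)·log₂(1/11) + (7/33)·log₂(7/33) + (3/11)·log₂(3/11) + (14/33)·log₂(14/33)]
  = 0.314494 + 0.474523 + 0.511219 + 0.524805 = 1.8250 bits

H(Y|X) = Σ_x P(x)·H(Y|X=x):
  X=0: P(X=0) = 1/11, P(Y|X=0) = (1, 0, 0, 0) → H(Y|X=0) = 0.000000
  X=1: P(X=1) = 7/33, P(Y|X=1) = (1/7, 3/7, 1/7, 2/7) → H(Y|X=1) = 1.842371
  X=2: P(X=2) = 3/11, P(Y|X=2) = (2/9, 4/9, 1/9, 2/9) → H(Y|X=2) = 1.836592
  X=3: P(X=3) = 14/33, P(Y|X=3) = (1/14, 3/7, 2/7, 3/14) → H(Y|X=3) = 1.788450
H(Y|X) = (1/11)·0.000000 + (7/33)·1.842371 + (3/11)·1.836592 + (14/33)·1.788450 = 1.6504 bits

H(X,Y) = -Σ_{x,y} P(x,y) log₂ P(x,y). Per-cell terms -P(x,y)·log₂P(x,y):
  X=0: 0.314494, 0.000000, 0.000000, 0.000000
  X=1: 0.152860, 0.314494, 0.152860, 0.245115
  X=2: 0.245115, 0.369017, 0.152860, 0.245115
  X=3: 0.152860, 0.447169, 0.369017, 0.314494
  (cells with P = 0 contribute 0)
Sum of the 16 terms: H(X,Y) = 3.4755 bits

Chain rule check:
  H(X) + H(Y|X) = 1.8250 + 1.6504 = 3.4754 bits
  H(X,Y) = 3.4755 bits
✓ Chain rule verified (Δ = 0.0001 is 4-dp rounding noise: each of the three values was rounded independently).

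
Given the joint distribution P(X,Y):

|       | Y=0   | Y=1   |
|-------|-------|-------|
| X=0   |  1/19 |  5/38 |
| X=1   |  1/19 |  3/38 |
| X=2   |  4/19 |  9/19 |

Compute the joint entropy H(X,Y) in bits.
2.1052 bits

H(X,Y) = -Σ_{x,y} P(x,y) log₂ P(x,y). Per-cell terms -P(x,y)·log₂P(x,y):
  X=0: 0.2236, 0.3850
  X=1: 0.2236, 0.2892
  X=2: 0.4732, 0.5106
Sum of the 6 terms: H(X,Y) = 2.1052 bits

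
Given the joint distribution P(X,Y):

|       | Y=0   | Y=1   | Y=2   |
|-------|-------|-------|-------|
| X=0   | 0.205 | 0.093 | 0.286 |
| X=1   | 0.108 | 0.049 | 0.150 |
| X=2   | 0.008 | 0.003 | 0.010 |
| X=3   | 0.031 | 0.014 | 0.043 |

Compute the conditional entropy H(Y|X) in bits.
1.4567 bits

H(Y|X) = H(X,Y) - H(X)

H(X,Y) = -Σ_{x,y} P(x,y) log₂ P(x,y). Per-cell terms -P(x,y)·log₂P(x,y):
  X=0: 0.46869, 0.31868, 0.51649
  X=1: 0.34678, 0.21320, 0.41054
  X=2: 0.05573, 0.02514, 0.06644
  X=3: 0.15536, 0.08622, 0.19520
Sum of the 12 terms: H(X,Y) = 2.8585 bits

Marginal of X (row sums):
  P(X=0) = 0.205 + 0.093 + 0.286 = 0.584
  P(X=1) = 0.108 + 0.049 + 0.150 = 0.307
  P(X=2) = 0.008 + 0.003 + 0.010 = 0.021
  P(X=3) = 0.031 + 0.014 + 0.043 = 0.088
H(X) = -[0.584·log₂(0.584) + 0.307·log₂(0.307) + 0.021·log₂(0.021) + 0.088·log₂(0.088)]
  = 0.45316 + 0.52303 + 0.11704 + 0.30856 = 1.4018 bits

H(Y|X) = H(X,Y) - H(X) = 2.8585 - 1.4018 = 1.4567 bits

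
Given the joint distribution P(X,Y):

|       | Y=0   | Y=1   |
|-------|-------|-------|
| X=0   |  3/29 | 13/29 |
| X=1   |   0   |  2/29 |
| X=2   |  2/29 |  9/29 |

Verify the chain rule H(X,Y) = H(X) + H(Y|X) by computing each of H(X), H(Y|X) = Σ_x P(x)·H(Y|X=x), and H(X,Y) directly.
H(X) = 1.2699 bits, H(Y|X) = 0.6436 bits, H(X,Y) = 1.9135 bits

Marginal of X (row sums):
  P(X=0) = 3/29 + 13/29 = 16/29
  P(X=1) = 0 + 2/29 = 2/29
  P(X=2) = 2/29 + 9/29 = 11/29
H(X) = -[(16/29)·log₂(16/29) + (2/29)·log₂(2/29) + (11/29)·log₂(11/29)]
  = 0.47337 + 0.26607 + 0.53048 = 1.2699 bits

H(Y|X) = Σ_x P(x)·H(Y|X=x):
  X=0: P(X=0) = 16/29, P(Y|X=0) = (3/16, 13/16) → H(Y|X=0) = 0.69621
  X=1: P(X=1) = 2/29, P(Y|X=1) = (0, 1) → H(Y|X=1) = 0.00000
  X=2: P(X=2) = 11/29, P(Y|X=2) = (2/11, 9/11) → H(Y|X=2) = 0.68404
H(Y|X) = (16/29)·0.69621 + (2/29)·0.00000 + (11/29)·0.68404 = 0.6436 bits

H(X,Y) = -Σ_{x,y} P(x,y) log₂ P(x,y). Per-cell terms -P(x,y)·log₂P(x,y):
  X=0: 0.33859, 0.51890
  X=1: 0.00000, 0.26607
  X=2: 0.26607, 0.52388
  (cells with P = 0 contribute 0)
Sum of the 6 terms: H(X,Y) = 1.9135 bits

Chain rule check:
  H(X) + H(Y|X) = 1.2699 + 0.6436 = 1.9135 bits
  H(X,Y) = 1.9135 bits
✓ Chain rule verified.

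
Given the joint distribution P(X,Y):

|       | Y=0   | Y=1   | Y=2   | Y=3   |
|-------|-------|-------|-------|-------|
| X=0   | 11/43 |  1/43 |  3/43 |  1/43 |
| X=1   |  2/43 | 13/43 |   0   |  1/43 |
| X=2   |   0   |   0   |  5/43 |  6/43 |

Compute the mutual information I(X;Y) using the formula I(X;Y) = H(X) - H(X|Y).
0.8814 bits

I(X;Y) = H(X) - H(X|Y)

Marginal of X (row sums):
  P(X=0) = 11/43 + 1/43 + 3/43 + 1/43 = 16/43
  P(X=1) = 2/43 + 13/43 + 0 + 1/43 = 16/43
  P(X=2) = 0 + 0 + 5/43 + 6/43 = 11/43
H(X) = -[(16/43)·log₂(16/43) + (16/43)·log₂(16/43) + (11/43)·log₂(11/43)]
  = 0.530703 + 0.530703 + 0.503143 = 1.56455 bits

Marginal of Y (column sums):
  P(Y=0) = 11/43 + 2/43 + 0 = 13/43
  P(Y=1) = 1/43 + 13/43 + 0 = 14/43
  P(Y=2) = 3/43 + 0 + 5/43 = 8/43
  P(Y=3) = 1/43 + 1/43 + 6/43 = 8/43
H(X|Y) = Σ_y P(y)·H(X|Y=y):
  Y=0: P(Y=0) = 13/43, P(X|Y=0) = (11/13, 2/13, 0) → H(X|Y=0) = 0.619382
  Y=1: P(Y=1) = 14/43, P(X|Y=1) = (1/14, 13/14, 0) → H(X|Y=1) = 0.371232
  Y=2: P(Y=2) = 8/43, P(X|Y=2) = (3/8, 0, 5/8) → H(X|Y=2) = 0.954434
  Y=3: P(Y=3) = 8/43, P(X|Y=3) = (1/8, 1/8, 3/4) → H(X|Y=3) = 1.061278
H(X|Y) = (13/43)·0.619382 + (14/43)·0.371232 + (8/43)·0.954434 + (8/43)·1.061278 = 0.68314 bits

I(X;Y) = H(X) - H(X|Y) = 1.56455 - 0.68314 = 0.8814 bits

Cross-check via I(X;Y) = H(X) + H(Y) - H(X,Y): computing H(Y) from the column sums and H(X,Y) from the 12 cells in the same way gives H(Y) = 1.95164 bits and H(X,Y) = 2.63478 bits, so
I(X;Y) = 1.56455 + 1.95164 - 2.63478 = 0.8814 bits ✓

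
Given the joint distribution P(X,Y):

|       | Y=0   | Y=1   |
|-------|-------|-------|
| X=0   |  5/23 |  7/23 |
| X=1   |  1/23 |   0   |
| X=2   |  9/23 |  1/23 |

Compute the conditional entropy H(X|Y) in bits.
0.9919 bits

H(X|Y) = H(X,Y) - H(Y)

H(X,Y) = -Σ_{x,y} P(x,y) log₂ P(x,y). Per-cell terms -P(x,y)·log₂P(x,y):
  X=0: 0.4786, 0.5223
  X=1: 0.1967, 0.0000
  X=2: 0.5297, 0.1967
  (cells with P = 0 contribute 0)
Sum of the 6 terms: H(X,Y) = 1.9240 bits

Marginal of Y (column sums):
  P(Y=0) = 5/23 + 1/23 + 9/23 = 15/23
  P(Y=1) = 7/23 + 0 + 1/23 = 8/23
H(Y) = -[(15/23)·log₂(15/23) + (8/23)·log₂(8/23)]
  = 0.4022 + 0.5299 = 0.9321 bits

H(X|Y) = H(X,Y) - H(Y) = 1.9240 - 0.9321 = 0.9919 bits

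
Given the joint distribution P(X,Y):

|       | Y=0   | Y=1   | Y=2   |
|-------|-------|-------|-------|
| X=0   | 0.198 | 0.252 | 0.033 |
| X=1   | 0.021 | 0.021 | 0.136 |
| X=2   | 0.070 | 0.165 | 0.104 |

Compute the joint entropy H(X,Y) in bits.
2.7887 bits

H(X,Y) = -Σ_{x,y} P(x,y) log₂ P(x,y). Per-cell terms -P(x,y)·log₂P(x,y):
  X=0: 0.4626, 0.5011, 0.1624
  X=1: 0.1170, 0.1170, 0.3915
  X=2: 0.2686, 0.4289, 0.3396
Sum of the 9 terms: H(X,Y) = 2.7887 bits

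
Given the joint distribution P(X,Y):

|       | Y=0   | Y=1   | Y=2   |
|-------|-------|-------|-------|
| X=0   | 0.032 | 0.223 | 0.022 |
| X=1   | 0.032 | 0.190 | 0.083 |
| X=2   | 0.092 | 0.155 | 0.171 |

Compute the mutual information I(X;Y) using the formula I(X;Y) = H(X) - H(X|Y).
0.1115 bits

I(X;Y) = H(X) - H(X|Y)

Marginal of X (row sums):
  P(X=0) = 0.032 + 0.223 + 0.022 = 0.277
  P(X=1) = 0.032 + 0.190 + 0.083 = 0.305
  P(X=2) = 0.092 + 0.155 + 0.171 = 0.418
H(X) = -[0.277·log₂(0.277) + 0.305·log₂(0.305) + 0.418·log₂(0.418)]
  = 0.5130 + 0.5225 + 0.5260 = 1.5615 bits

Marginal of Y (column sums):
  P(Y=0) = 0.032 + 0.032 + 0.092 = 0.156
  P(Y=1) = 0.223 + 0.190 + 0.155 = 0.568
  P(Y=2) = 0.022 + 0.083 + 0.171 = 0.276
H(X|Y) = Σ_y P(y)·H(X|Y=y):
  Y=0: P(Y=0) = 0.156, P(X|Y=0) = (8/39, 8/39, 23/39) → H(X|Y=0) = 1.3869
  Y=1: P(Y=1) = 0.568, P(X|Y=1) = (223/568, 95/284, 155/568) → H(X|Y=1) = 1.5693
  Y=2: P(Y=2) = 0.276, P(X|Y=2) = (11/138, 83/276, 57/92) → H(X|Y=2) = 1.2401
H(X|Y) = 0.156·1.3869 + 0.568·1.5693 + 0.276·1.2401 = 1.4500 bits

I(X;Y) = H(X) - H(X|Y) = 1.5615 - 1.4500 = 0.1115 bits

Cross-check via I(X;Y) = H(X) + H(Y) - H(X,Y): computing H(Y) from the column sums and H(X,Y) from the 9 cells in the same way gives H(Y) = 1.3943 bits and H(X,Y) = 2.8443 bits, so
I(X;Y) = 1.5615 + 1.3943 - 2.8443 = 0.1115 bits ✓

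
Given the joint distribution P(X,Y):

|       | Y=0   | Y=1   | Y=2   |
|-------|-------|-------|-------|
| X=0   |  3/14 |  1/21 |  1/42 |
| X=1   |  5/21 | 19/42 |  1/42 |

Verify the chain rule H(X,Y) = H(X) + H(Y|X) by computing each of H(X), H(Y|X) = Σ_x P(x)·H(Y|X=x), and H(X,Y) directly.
H(X) = 0.8631 bits, H(Y|X) = 1.0897 bits, H(X,Y) = 1.9528 bits

Marginal of X (row sums):
  P(X=0) = 3/14 + 1/21 + 1/42 = 2/7
  P(X=1) = 5/21 + 19/42 + 1/42 = 5/7
H(X) = -[(2/7)·log₂(2/7) + (5/7)·log₂(5/7)]
  = 0.5164 + 0.3467 = 0.8631 bits

H(Y|X) = Σ_x P(x)·H(Y|X=x):
  X=0: P(X=0) = 2/7, P(Y|X=0) = (3/4, 1/6, 1/12) → H(Y|X=0) = 1.0409
  X=1: P(X=1) = 5/7, P(Y|X=1) = (1/3, 19/30, 1/30) → H(Y|X=1) = 1.1092
H(Y|X) = (2/7)·1.0409 + (5/7)·1.1092 = 1.0897 bits

H(X,Y) = -Σ_{x,y} P(x,y) log₂ P(x,y). Per-cell terms -P(x,y)·log₂P(x,y):
  X=0: 0.4762, 0.2092, 0.1284
  X=1: 0.4929, 0.5177, 0.1284
Sum of the 6 terms: H(X,Y) = 1.9528 bits

Chain rule check:
  H(X) + H(Y|X) = 0.8631 + 1.0897 = 1.9528 bits
  H(X,Y) = 1.9528 bits
✓ Chain rule verified.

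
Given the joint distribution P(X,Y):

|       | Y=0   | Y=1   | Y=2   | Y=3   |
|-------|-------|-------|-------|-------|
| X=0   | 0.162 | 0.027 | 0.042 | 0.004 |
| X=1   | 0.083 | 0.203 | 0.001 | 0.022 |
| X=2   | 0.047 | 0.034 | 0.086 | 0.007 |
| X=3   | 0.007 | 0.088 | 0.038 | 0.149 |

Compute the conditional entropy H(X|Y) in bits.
1.4315 bits

H(X|Y) = H(X,Y) - H(Y)

H(X,Y) = -Σ_{x,y} P(x,y) log₂ P(x,y). Per-cell terms -P(x,y)·log₂P(x,y):
  X=0: 0.4254, 0.1407, 0.1921, 0.0319
  X=1: 0.2980, 0.4670, 0.0100, 0.1211
  X=2: 0.2073, 0.1659, 0.3044, 0.0501
  X=3: 0.0501, 0.3086, 0.1793, 0.4092
Sum of the 16 terms: H(X,Y) = 3.3611 bits

Marginal of Y (column sums):
  P(Y=0) = 0.162 + 0.083 + 0.047 + 0.007 = 0.299
  P(Y=1) = 0.027 + 0.203 + 0.034 + 0.088 = 0.352
  P(Y=2) = 0.042 + 0.001 + 0.086 + 0.038 = 0.167
  P(Y=3) = 0.004 + 0.022 + 0.007 + 0.149 = 0.182
H(Y) = -[0.299·log₂(0.299) + 0.352·log₂(0.352) + 0.167·log₂(0.167) + 0.182·log₂(0.182)]
  = 0.5208 + 0.5302 + 0.4312 + 0.4474 = 1.9296 bits

H(X|Y) = H(X,Y) - H(Y) = 3.3611 - 1.9296 = 1.4315 bits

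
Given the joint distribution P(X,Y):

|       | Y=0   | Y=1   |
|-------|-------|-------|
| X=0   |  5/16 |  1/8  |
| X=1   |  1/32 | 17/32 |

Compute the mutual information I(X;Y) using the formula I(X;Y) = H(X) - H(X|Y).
0.3766 bits

I(X;Y) = H(X) - H(X|Y)

Marginal of X (row sums):
  P(X=0) = 5/16 + 1/8 = 7/16
  P(X=1) = 1/32 + 17/32 = 9/16
H(X) = -[(7/16)·log₂(7/16) + (9/16)·log₂(9/16)]
  = 0.52178 + 0.46692 = 0.98870 bits

Marginal of Y (column sums):
  P(Y=0) = 5/16 + 1/32 = 11/32
  P(Y=1) = 1/8 + 17/32 = 21/32
H(X|Y) = Σ_y P(y)·H(X|Y=y):
  Y=0: P(Y=0) = 11/32, P(X|Y=0) = (10/11, 1/11) → H(X|Y=0) = 0.43950
  Y=1: P(Y=1) = 21/32, P(X|Y=1) = (4/21, 17/21) → H(X|Y=1) = 0.70247
H(X|Y) = (11/32)·0.43950 + (21/32)·0.70247 = 0.61207 bits

I(X;Y) = H(X) - H(X|Y) = 0.98870 - 0.61207 = 0.3766 bits

Cross-check via I(X;Y) = H(X) + H(Y) - H(X,Y): computing H(Y) from the column sums and H(X,Y) from the 4 cells in the same way gives H(Y) = 0.92836 bits and H(X,Y) = 1.54043 bits, so
I(X;Y) = 0.98870 + 0.92836 - 1.54043 = 0.3766 bits ✓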